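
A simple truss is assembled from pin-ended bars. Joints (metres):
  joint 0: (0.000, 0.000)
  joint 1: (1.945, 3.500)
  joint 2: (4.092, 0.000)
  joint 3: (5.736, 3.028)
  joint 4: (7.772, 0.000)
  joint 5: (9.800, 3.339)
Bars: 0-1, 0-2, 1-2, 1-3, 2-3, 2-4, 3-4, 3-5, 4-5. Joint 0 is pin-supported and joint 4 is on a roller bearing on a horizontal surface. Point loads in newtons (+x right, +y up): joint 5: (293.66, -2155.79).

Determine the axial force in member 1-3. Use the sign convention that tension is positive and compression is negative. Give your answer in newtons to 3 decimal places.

878.484

N=6 nodes, M=9 members, R=3 reactions → 2N=12, M+R=12
member 0 (0-1): L=4.0041, (cx,cy)=(0.4857,0.8741)
member 1 (0-2): L=4.0920, (cx,cy)=(1.0000,0.0000)
member 2 (1-2): L=4.1060, (cx,cy)=(0.5229,-0.8524)
member 3 (1-3): L=3.8203, (cx,cy)=(0.9923,-0.1236)
member 4 (2-3): L=3.4455, (cx,cy)=(0.4771,0.8788)
member 5 (2-4): L=3.6800, (cx,cy)=(1.0000,0.0000)
member 6 (3-4): L=3.6488, (cx,cy)=(0.5580,-0.8299)
member 7 (3-5): L=4.0759, (cx,cy)=(0.9971,0.0763)
member 8 (4-5): L=3.9066, (cx,cy)=(0.5191,0.8547)
solve A·x = −loads:
  F[0-1] = +787.8824 N (tension)
  F[0-2] = -89.0530 N (compression)
  F[1-2] = -935.2688 N (compression)
  F[1-3] = +878.4842 N (tension)
  F[2-3] = +907.1478 N (tension)
  F[2-4] = -1010.9327 N (compression)
  F[3-4] = -674.8622 N (compression)
  F[3-5] = +1686.0708 N (tension)
  F[4-5] = -2672.7918 N (compression)
  Rx@0 = -293.6600 N
  Ry@0 = -688.6867 N
  Ry@4 = +2844.4767 N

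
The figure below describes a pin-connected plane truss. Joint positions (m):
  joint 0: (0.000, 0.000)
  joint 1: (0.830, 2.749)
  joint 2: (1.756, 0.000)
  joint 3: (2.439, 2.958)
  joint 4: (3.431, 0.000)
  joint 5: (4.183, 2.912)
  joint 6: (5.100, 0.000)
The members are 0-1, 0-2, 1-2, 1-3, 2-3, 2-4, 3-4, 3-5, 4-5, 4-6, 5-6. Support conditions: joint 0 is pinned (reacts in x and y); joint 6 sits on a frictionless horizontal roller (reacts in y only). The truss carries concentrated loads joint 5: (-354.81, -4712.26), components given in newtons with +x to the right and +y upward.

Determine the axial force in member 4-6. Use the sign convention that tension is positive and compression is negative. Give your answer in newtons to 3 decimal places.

1153.300

N=7 nodes, M=11 members, R=3 reactions → 2N=14, M+R=14
member 0 (0-1): L=2.8716, (cx,cy)=(0.2890,0.9573)
member 1 (0-2): L=1.7560, (cx,cy)=(1.0000,0.0000)
member 2 (1-2): L=2.9008, (cx,cy)=(0.3192,-0.9477)
member 3 (1-3): L=1.6225, (cx,cy)=(0.9917,0.1288)
member 4 (2-3): L=3.0358, (cx,cy)=(0.2250,0.9744)
member 5 (2-4): L=1.6750, (cx,cy)=(1.0000,0.0000)
member 6 (3-4): L=3.1199, (cx,cy)=(0.3180,-0.9481)
member 7 (3-5): L=1.7446, (cx,cy)=(0.9997,-0.0264)
member 8 (4-5): L=3.0075, (cx,cy)=(0.2500,0.9682)
member 9 (4-6): L=1.6690, (cx,cy)=(1.0000,0.0000)
member 10 (5-6): L=3.0530, (cx,cy)=(0.3004,-0.9538)
solve A·x = −loads:
  F[0-1] = -1096.6823 N (compression)
  F[0-2] = -37.8242 N (compression)
  F[1-2] = +1019.7679 N (tension)
  F[1-3] = -647.9195 N (compression)
  F[2-3] = -991.8398 N (compression)
  F[2-4] = +510.8556 N (tension)
  F[3-4] = +1141.5180 N (tension)
  F[3-5] = -1229.0477 N (compression)
  F[4-5] = -1117.7842 N (compression)
  F[4-6] = +1153.2999 N (tension)
  F[5-6] = -3839.6854 N (compression)
  Rx@0 = +354.8100 N
  Ry@0 = +1049.8724 N
  Ry@6 = +3662.3876 N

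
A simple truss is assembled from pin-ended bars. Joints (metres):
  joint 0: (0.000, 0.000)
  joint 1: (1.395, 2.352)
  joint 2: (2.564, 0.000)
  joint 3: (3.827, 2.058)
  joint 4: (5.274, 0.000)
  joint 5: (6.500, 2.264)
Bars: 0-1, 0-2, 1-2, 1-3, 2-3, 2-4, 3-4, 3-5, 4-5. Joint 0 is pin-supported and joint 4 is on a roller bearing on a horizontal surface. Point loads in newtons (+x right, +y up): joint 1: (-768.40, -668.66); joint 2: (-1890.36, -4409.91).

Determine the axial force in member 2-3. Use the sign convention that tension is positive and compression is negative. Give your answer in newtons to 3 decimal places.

N=6 nodes, M=9 members, R=3 reactions → 2N=12, M+R=12
member 0 (0-1): L=2.7346, (cx,cy)=(0.5101,0.8601)
member 1 (0-2): L=2.5640, (cx,cy)=(1.0000,0.0000)
member 2 (1-2): L=2.6265, (cx,cy)=(0.4451,-0.8955)
member 3 (1-3): L=2.4497, (cx,cy)=(0.9928,-0.1200)
member 4 (2-3): L=2.4146, (cx,cy)=(0.5231,0.8523)
member 5 (2-4): L=2.7100, (cx,cy)=(1.0000,0.0000)
member 6 (3-4): L=2.5158, (cx,cy)=(0.5752,-0.8180)
member 7 (3-5): L=2.6809, (cx,cy)=(0.9970,0.0768)
member 8 (4-5): L=2.5746, (cx,cy)=(0.4762,0.8793)
solve A·x = −loads:
  F[0-1] = -3604.7946 N (compression)
  F[0-2] = -819.8348 N (compression)
  F[1-2] = +3042.9660 N (tension)
  F[1-3] = -2442.5434 N (compression)
  F[2-3] = +1976.9648 N (tension)
  F[2-4] = +1390.8234 N (tension)
  F[3-4] = -2418.1149 N (compression)
  F[3-5] = -0.0000 N (tension)
  F[4-5] = +0.0000 N (tension)
  Rx@0 = +2658.7600 N
  Ry@0 = +3100.4674 N
  Ry@4 = +1978.1026 N

1976.965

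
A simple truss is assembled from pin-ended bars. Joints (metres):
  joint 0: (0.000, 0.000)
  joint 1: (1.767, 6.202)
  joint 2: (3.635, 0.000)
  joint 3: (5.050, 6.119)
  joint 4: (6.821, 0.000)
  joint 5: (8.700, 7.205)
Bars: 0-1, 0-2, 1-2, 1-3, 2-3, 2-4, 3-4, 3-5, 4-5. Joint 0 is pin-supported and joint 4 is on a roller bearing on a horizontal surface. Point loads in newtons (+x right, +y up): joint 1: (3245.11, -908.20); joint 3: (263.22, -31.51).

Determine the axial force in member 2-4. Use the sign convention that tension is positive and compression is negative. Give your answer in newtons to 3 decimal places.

N=6 nodes, M=9 members, R=3 reactions → 2N=12, M+R=12
member 0 (0-1): L=6.4488, (cx,cy)=(0.2740,0.9617)
member 1 (0-2): L=3.6350, (cx,cy)=(1.0000,0.0000)
member 2 (1-2): L=6.4772, (cx,cy)=(0.2884,-0.9575)
member 3 (1-3): L=3.2840, (cx,cy)=(0.9997,-0.0253)
member 4 (2-3): L=6.2805, (cx,cy)=(0.2253,0.9743)
member 5 (2-4): L=3.1860, (cx,cy)=(1.0000,0.0000)
member 6 (3-4): L=6.3701, (cx,cy)=(0.2780,-0.9606)
member 7 (3-5): L=3.8081, (cx,cy)=(0.9585,0.2852)
member 8 (4-5): L=7.4460, (cx,cy)=(0.2524,0.9676)
solve A·x = −loads:
  F[0-1] = +2605.3504 N (tension)
  F[0-2] = +2794.4530 N (tension)
  F[1-2] = -3525.3365 N (compression)
  F[1-3] = -1515.0245 N (compression)
  F[2-3] = +3464.6281 N (tension)
  F[2-4] = +997.1751 N (tension)
  F[3-4] = -3586.7524 N (compression)
  F[3-5] = +0.0000 N (tension)
  F[4-5] = -0.0000 N (compression)
  Rx@0 = -3508.3300 N
  Ry@0 = -2505.6397 N
  Ry@4 = +3445.3497 N

997.175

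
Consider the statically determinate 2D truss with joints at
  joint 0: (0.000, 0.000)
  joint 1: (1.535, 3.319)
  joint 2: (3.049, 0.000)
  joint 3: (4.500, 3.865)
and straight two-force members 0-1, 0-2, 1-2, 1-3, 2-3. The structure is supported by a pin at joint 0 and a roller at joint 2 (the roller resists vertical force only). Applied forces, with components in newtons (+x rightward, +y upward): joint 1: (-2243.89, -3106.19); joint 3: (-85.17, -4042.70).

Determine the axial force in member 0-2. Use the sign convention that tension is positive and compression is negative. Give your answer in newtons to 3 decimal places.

-1325.894

N=4 nodes, M=5 members, R=3 reactions → 2N=8, M+R=8
member 0 (0-1): L=3.6568, (cx,cy)=(0.4198,0.9076)
member 1 (0-2): L=3.0490, (cx,cy)=(1.0000,0.0000)
member 2 (1-2): L=3.6480, (cx,cy)=(0.4150,-0.9098)
member 3 (1-3): L=3.0149, (cx,cy)=(0.9835,0.1811)
member 4 (2-3): L=4.1284, (cx,cy)=(0.3515,0.9362)
solve A·x = −loads:
  F[0-1] = -2389.8050 N (compression)
  F[0-2] = -1325.8938 N (compression)
  F[1-2] = -718.5408 N (compression)
  F[1-3] = +1564.8090 N (tension)
  F[2-3] = -4620.9074 N (compression)
  Rx@0 = +2329.0600 N
  Ry@0 = +2169.0610 N
  Ry@2 = +4979.8290 N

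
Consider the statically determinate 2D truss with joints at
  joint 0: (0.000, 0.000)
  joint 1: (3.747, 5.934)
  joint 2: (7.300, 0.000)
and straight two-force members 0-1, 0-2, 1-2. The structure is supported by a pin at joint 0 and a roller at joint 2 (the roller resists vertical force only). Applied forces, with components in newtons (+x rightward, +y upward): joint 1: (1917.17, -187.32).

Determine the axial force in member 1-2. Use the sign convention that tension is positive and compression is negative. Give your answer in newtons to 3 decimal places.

N=3 nodes, M=3 members, R=3 reactions → 2N=6, M+R=6
member 0 (0-1): L=7.0180, (cx,cy)=(0.5339,0.8455)
member 1 (0-2): L=7.3000, (cx,cy)=(1.0000,0.0000)
member 2 (1-2): L=6.9164, (cx,cy)=(0.5137,-0.8580)
solve A·x = −loads:
  F[0-1] = +1735.2845 N (tension)
  F[0-2] = +990.6798 N (tension)
  F[1-2] = -1928.4851 N (compression)
  Rx@0 = -1917.1700 N
  Ry@0 = -1467.2519 N
  Ry@2 = +1654.5719 N

-1928.485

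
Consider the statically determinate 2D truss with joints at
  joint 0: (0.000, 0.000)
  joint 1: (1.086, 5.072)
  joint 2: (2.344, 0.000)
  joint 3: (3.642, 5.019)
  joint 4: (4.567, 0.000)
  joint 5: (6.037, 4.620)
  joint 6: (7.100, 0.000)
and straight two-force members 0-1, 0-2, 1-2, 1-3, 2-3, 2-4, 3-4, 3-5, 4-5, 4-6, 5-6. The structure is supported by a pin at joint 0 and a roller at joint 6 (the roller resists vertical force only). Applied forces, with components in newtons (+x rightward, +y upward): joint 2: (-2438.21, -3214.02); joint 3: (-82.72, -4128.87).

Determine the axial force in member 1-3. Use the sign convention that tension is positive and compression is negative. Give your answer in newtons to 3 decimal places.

N=7 nodes, M=11 members, R=3 reactions → 2N=14, M+R=14
member 0 (0-1): L=5.1870, (cx,cy)=(0.2094,0.9778)
member 1 (0-2): L=2.3440, (cx,cy)=(1.0000,0.0000)
member 2 (1-2): L=5.2257, (cx,cy)=(0.2407,-0.9706)
member 3 (1-3): L=2.5565, (cx,cy)=(0.9998,-0.0207)
member 4 (2-3): L=5.1841, (cx,cy)=(0.2504,0.9681)
member 5 (2-4): L=2.2230, (cx,cy)=(1.0000,0.0000)
member 6 (3-4): L=5.1035, (cx,cy)=(0.1812,-0.9834)
member 7 (3-5): L=2.4280, (cx,cy)=(0.9864,-0.1643)
member 8 (4-5): L=4.8482, (cx,cy)=(0.3032,0.9529)
member 9 (4-6): L=2.5330, (cx,cy)=(1.0000,0.0000)
member 10 (5-6): L=4.7407, (cx,cy)=(0.2242,-0.9745)
solve A·x = −loads:
  F[0-1] = -4318.0540 N (compression)
  F[0-2] = -1616.8543 N (compression)
  F[1-2] = +4392.1905 N (tension)
  F[1-3] = -1961.8475 N (compression)
  F[2-3] = -1083.5133 N (compression)
  F[2-4] = +2149.9957 N (tension)
  F[3-4] = -2897.8542 N (compression)
  F[3-5] = -1647.1607 N (compression)
  F[4-5] = +2990.6408 N (tension)
  F[4-6] = +717.9944 N (tension)
  F[5-6] = -3202.0755 N (compression)
  Rx@0 = +2520.9300 N
  Ry@0 = +4222.3498 N
  Ry@6 = +3120.5402 N

-1961.848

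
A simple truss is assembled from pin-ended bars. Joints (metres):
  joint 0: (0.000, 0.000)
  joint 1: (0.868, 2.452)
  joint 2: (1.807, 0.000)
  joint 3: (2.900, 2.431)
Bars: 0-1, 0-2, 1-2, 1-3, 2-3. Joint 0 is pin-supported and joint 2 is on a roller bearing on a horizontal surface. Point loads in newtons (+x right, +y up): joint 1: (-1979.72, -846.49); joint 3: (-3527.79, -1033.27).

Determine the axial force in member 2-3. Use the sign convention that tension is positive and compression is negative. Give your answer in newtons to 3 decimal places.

-1167.453

N=4 nodes, M=5 members, R=3 reactions → 2N=8, M+R=8
member 0 (0-1): L=2.6011, (cx,cy)=(0.3337,0.9427)
member 1 (0-2): L=1.8070, (cx,cy)=(1.0000,0.0000)
member 2 (1-2): L=2.6256, (cx,cy)=(0.3576,-0.9339)
member 3 (1-3): L=2.0321, (cx,cy)=(0.9999,-0.0103)
member 4 (2-3): L=2.6654, (cx,cy)=(0.4101,0.9121)
solve A·x = −loads:
  F[0-1] = -7687.9646 N (compression)
  F[0-2] = -2941.9993 N (compression)
  F[1-2] = +6887.8200 N (tension)
  F[1-3] = -3049.2175 N (compression)
  F[2-3] = -1167.4527 N (compression)
  Rx@0 = +5507.5100 N
  Ry@0 = +7247.2722 N
  Ry@2 = -5367.5122 N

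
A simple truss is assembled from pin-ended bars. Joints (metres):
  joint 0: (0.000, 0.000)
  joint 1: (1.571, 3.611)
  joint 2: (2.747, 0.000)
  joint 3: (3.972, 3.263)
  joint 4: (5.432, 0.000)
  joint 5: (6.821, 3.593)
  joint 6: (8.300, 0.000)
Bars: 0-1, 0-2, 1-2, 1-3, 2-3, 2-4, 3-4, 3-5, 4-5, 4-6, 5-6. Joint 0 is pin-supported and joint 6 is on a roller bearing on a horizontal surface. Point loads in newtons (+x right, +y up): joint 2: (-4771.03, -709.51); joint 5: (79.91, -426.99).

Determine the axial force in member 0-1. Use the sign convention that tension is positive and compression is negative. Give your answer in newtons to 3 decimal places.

-562.917

N=7 nodes, M=11 members, R=3 reactions → 2N=14, M+R=14
member 0 (0-1): L=3.9379, (cx,cy)=(0.3989,0.9170)
member 1 (0-2): L=2.7470, (cx,cy)=(1.0000,0.0000)
member 2 (1-2): L=3.7977, (cx,cy)=(0.3097,-0.9508)
member 3 (1-3): L=2.4261, (cx,cy)=(0.9897,-0.1434)
member 4 (2-3): L=3.4854, (cx,cy)=(0.3515,0.9362)
member 5 (2-4): L=2.6850, (cx,cy)=(1.0000,0.0000)
member 6 (3-4): L=3.5747, (cx,cy)=(0.4084,-0.9128)
member 7 (3-5): L=2.8680, (cx,cy)=(0.9934,0.1151)
member 8 (4-5): L=3.8521, (cx,cy)=(0.3606,0.9327)
member 9 (4-6): L=2.8680, (cx,cy)=(1.0000,0.0000)
member 10 (5-6): L=3.8855, (cx,cy)=(0.3806,-0.9247)
solve A·x = −loads:
  F[0-1] = -562.9170 N (compression)
  F[0-2] = -4466.5501 N (compression)
  F[1-2] = +605.6877 N (tension)
  F[1-3] = -416.4357 N (compression)
  F[2-3] = +142.6984 N (tension)
  F[2-4] = +441.8852 N (tension)
  F[3-4] = -245.0322 N (compression)
  F[3-5] = -263.6499 N (compression)
  F[4-5] = +239.7951 N (tension)
  F[4-6] = +255.3438 N (tension)
  F[5-6] = -670.8166 N (compression)
  Rx@0 = +4691.1200 N
  Ry@0 = +516.1820 N
  Ry@6 = +620.3180 N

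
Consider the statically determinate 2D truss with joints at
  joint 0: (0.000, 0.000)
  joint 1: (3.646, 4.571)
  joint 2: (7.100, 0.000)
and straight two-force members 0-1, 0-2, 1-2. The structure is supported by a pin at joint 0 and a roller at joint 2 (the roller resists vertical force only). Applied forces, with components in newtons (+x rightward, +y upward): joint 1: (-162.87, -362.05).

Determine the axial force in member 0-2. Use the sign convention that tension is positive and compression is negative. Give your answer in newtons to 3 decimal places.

61.255

N=3 nodes, M=3 members, R=3 reactions → 2N=6, M+R=6
member 0 (0-1): L=5.8470, (cx,cy)=(0.6236,0.7818)
member 1 (0-2): L=7.1000, (cx,cy)=(1.0000,0.0000)
member 2 (1-2): L=5.7292, (cx,cy)=(0.6029,-0.7978)
solve A·x = −loads:
  F[0-1] = -359.4231 N (compression)
  F[0-2] = +61.2548 N (tension)
  F[1-2] = -101.6049 N (compression)
  Rx@0 = +162.8700 N
  Ry@0 = +280.9858 N
  Ry@2 = +81.0642 N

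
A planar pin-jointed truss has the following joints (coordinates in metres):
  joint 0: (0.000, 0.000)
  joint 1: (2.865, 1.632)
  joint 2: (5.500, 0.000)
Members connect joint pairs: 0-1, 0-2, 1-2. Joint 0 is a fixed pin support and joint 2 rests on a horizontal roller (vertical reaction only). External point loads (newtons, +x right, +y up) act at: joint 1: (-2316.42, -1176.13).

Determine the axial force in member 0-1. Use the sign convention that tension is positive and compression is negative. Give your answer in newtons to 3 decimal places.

N=3 nodes, M=3 members, R=3 reactions → 2N=6, M+R=6
member 0 (0-1): L=3.2972, (cx,cy)=(0.8689,0.4950)
member 1 (0-2): L=5.5000, (cx,cy)=(1.0000,0.0000)
member 2 (1-2): L=3.0995, (cx,cy)=(0.8501,-0.5265)
solve A·x = −loads:
  F[0-1] = -2527.0960 N (compression)
  F[0-2] = -120.5903 N (compression)
  F[1-2] = +141.8462 N (tension)
  Rx@0 = +2316.4200 N
  Ry@0 = +1250.8182 N
  Ry@2 = -74.6882 N

-2527.096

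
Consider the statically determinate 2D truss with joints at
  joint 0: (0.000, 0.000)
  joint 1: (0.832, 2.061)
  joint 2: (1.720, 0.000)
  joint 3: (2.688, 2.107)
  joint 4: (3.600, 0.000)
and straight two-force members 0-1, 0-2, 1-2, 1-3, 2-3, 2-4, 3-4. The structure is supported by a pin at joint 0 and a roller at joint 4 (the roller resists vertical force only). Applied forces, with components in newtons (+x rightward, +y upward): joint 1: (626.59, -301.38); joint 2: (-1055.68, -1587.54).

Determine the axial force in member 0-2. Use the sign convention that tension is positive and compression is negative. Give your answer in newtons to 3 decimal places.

-145.680

N=5 nodes, M=7 members, R=3 reactions → 2N=10, M+R=10
member 0 (0-1): L=2.2226, (cx,cy)=(0.3743,0.9273)
member 1 (0-2): L=1.7200, (cx,cy)=(1.0000,0.0000)
member 2 (1-2): L=2.2442, (cx,cy)=(0.3957,-0.9184)
member 3 (1-3): L=1.8566, (cx,cy)=(0.9997,0.0248)
member 4 (2-3): L=2.3187, (cx,cy)=(0.4175,0.9087)
member 5 (2-4): L=1.8800, (cx,cy)=(1.0000,0.0000)
member 6 (3-4): L=2.2959, (cx,cy)=(0.3972,-0.9177)
solve A·x = −loads:
  F[0-1] = -757.1002 N (compression)
  F[0-2] = -145.6797 N (compression)
  F[1-2] = +407.3733 N (tension)
  F[1-3] = -1071.5241 N (compression)
  F[2-3] = +1335.3457 N (tension)
  F[2-4] = +513.7267 N (tension)
  F[3-4] = -1293.2776 N (compression)
  Rx@0 = +429.0900 N
  Ry@0 = +702.0536 N
  Ry@4 = +1186.8664 N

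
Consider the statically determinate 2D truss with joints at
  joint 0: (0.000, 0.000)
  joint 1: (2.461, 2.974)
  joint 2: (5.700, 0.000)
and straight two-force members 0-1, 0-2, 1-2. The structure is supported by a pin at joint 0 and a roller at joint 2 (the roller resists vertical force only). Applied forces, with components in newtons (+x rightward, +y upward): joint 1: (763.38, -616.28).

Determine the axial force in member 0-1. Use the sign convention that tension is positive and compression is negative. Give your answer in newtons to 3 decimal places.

62.431

N=3 nodes, M=3 members, R=3 reactions → 2N=6, M+R=6
member 0 (0-1): L=3.8602, (cx,cy)=(0.6375,0.7704)
member 1 (0-2): L=5.7000, (cx,cy)=(1.0000,0.0000)
member 2 (1-2): L=4.3972, (cx,cy)=(0.7366,-0.6763)
solve A·x = −loads:
  F[0-1] = +62.4311 N (tension)
  F[0-2] = +723.5783 N (tension)
  F[1-2] = -982.3259 N (compression)
  Rx@0 = -763.3800 N
  Ry@0 = -48.0985 N
  Ry@2 = +664.3785 N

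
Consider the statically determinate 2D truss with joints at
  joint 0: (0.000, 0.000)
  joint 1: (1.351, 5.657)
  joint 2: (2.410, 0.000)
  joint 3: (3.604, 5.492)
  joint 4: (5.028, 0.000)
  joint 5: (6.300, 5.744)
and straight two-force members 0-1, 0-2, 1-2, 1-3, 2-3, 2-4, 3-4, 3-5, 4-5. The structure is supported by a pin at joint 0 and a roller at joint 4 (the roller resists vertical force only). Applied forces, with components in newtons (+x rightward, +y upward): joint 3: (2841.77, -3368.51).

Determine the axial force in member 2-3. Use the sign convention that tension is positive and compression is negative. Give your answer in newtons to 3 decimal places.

N=6 nodes, M=9 members, R=3 reactions → 2N=12, M+R=12
member 0 (0-1): L=5.8161, (cx,cy)=(0.2323,0.9726)
member 1 (0-2): L=2.4100, (cx,cy)=(1.0000,0.0000)
member 2 (1-2): L=5.7553, (cx,cy)=(0.1840,-0.9829)
member 3 (1-3): L=2.2590, (cx,cy)=(0.9973,-0.0730)
member 4 (2-3): L=5.6203, (cx,cy)=(0.2124,0.9772)
member 5 (2-4): L=2.6180, (cx,cy)=(1.0000,0.0000)
member 6 (3-4): L=5.6736, (cx,cy)=(0.2510,-0.9680)
member 7 (3-5): L=2.7078, (cx,cy)=(0.9957,0.0931)
member 8 (4-5): L=5.8832, (cx,cy)=(0.2162,0.9763)
solve A·x = −loads:
  F[0-1] = +2210.4707 N (tension)
  F[0-2] = +2328.3068 N (tension)
  F[1-2] = -2256.5511 N (compression)
  F[1-3] = +931.1677 N (tension)
  F[2-3] = +2269.8342 N (tension)
  F[2-4] = +1430.8759 N (tension)
  F[3-4] = -5701.0045 N (compression)
  F[3-5] = +0.0000 N (tension)
  F[4-5] = -0.0000 N (compression)
  Rx@0 = -2841.7700 N
  Ry@0 = -2150.0085 N
  Ry@4 = +5518.5185 N

2269.834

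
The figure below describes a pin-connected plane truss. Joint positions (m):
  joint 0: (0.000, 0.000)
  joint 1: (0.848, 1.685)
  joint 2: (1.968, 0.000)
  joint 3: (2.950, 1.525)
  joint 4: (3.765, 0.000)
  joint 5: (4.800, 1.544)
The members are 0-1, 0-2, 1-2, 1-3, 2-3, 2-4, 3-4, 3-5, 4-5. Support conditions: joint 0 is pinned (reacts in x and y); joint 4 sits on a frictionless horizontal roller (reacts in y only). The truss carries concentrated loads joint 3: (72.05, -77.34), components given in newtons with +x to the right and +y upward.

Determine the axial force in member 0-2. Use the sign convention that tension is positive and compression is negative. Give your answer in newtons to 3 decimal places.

N=6 nodes, M=9 members, R=3 reactions → 2N=12, M+R=12
member 0 (0-1): L=1.8864, (cx,cy)=(0.4495,0.8933)
member 1 (0-2): L=1.9680, (cx,cy)=(1.0000,0.0000)
member 2 (1-2): L=2.0233, (cx,cy)=(0.5536,-0.8328)
member 3 (1-3): L=2.1081, (cx,cy)=(0.9971,-0.0759)
member 4 (2-3): L=1.8138, (cx,cy)=(0.5414,0.8408)
member 5 (2-4): L=1.7970, (cx,cy)=(1.0000,0.0000)
member 6 (3-4): L=1.7291, (cx,cy)=(0.4713,-0.8820)
member 7 (3-5): L=1.8501, (cx,cy)=(0.9999,0.0103)
member 8 (4-5): L=1.8588, (cx,cy)=(0.5568,0.8306)
solve A·x = −loads:
  F[0-1] = +13.9288 N (tension)
  F[0-2] = +65.7884 N (tension)
  F[1-2] = -16.3388 N (compression)
  F[1-3] = +15.3504 N (tension)
  F[2-3] = +16.1841 N (tension)
  F[2-4] = +47.9819 N (tension)
  F[3-4] = -101.7992 N (compression)
  F[3-5] = +0.0000 N (tension)
  F[4-5] = -0.0000 N (compression)
  Rx@0 = -72.0500 N
  Ry@0 = -12.4420 N
  Ry@4 = +89.7820 N

65.788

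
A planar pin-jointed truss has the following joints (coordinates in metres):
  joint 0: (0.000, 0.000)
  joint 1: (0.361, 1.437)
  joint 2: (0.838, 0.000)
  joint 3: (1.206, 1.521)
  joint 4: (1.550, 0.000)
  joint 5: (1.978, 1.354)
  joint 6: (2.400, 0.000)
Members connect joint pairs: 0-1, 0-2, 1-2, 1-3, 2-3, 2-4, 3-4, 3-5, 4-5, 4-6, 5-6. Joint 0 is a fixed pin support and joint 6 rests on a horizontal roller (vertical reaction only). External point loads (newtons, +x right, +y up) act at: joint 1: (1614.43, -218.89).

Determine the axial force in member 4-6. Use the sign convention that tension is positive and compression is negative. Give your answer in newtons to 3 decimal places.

311.533

N=7 nodes, M=11 members, R=3 reactions → 2N=14, M+R=14
member 0 (0-1): L=1.4817, (cx,cy)=(0.2436,0.9699)
member 1 (0-2): L=0.8380, (cx,cy)=(1.0000,0.0000)
member 2 (1-2): L=1.5141, (cx,cy)=(0.3150,-0.9491)
member 3 (1-3): L=0.8492, (cx,cy)=(0.9951,0.0989)
member 4 (2-3): L=1.5649, (cx,cy)=(0.2352,0.9720)
member 5 (2-4): L=0.7120, (cx,cy)=(1.0000,0.0000)
member 6 (3-4): L=1.5594, (cx,cy)=(0.2206,-0.9754)
member 7 (3-5): L=0.7899, (cx,cy)=(0.9774,-0.2114)
member 8 (4-5): L=1.4200, (cx,cy)=(0.3014,0.9535)
member 9 (4-6): L=0.8500, (cx,cy)=(1.0000,0.0000)
member 10 (5-6): L=1.4182, (cx,cy)=(0.2976,-0.9547)
solve A·x = −loads:
  F[0-1] = +804.9321 N (tension)
  F[0-2] = +1418.3106 N (tension)
  F[1-2] = -1163.3627 N (compression)
  F[1-3] = -1056.9905 N (compression)
  F[2-3] = +1135.9799 N (tension)
  F[2-4] = +784.6681 N (tension)
  F[3-4] = -894.5485 N (compression)
  F[3-5] = -600.9198 N (compression)
  F[4-5] = +915.0645 N (tension)
  F[4-6] = +311.5334 N (tension)
  F[5-6] = -1046.9874 N (compression)
  Rx@0 = -1614.4300 N
  Ry@0 = -780.6747 N
  Ry@6 = +999.5647 N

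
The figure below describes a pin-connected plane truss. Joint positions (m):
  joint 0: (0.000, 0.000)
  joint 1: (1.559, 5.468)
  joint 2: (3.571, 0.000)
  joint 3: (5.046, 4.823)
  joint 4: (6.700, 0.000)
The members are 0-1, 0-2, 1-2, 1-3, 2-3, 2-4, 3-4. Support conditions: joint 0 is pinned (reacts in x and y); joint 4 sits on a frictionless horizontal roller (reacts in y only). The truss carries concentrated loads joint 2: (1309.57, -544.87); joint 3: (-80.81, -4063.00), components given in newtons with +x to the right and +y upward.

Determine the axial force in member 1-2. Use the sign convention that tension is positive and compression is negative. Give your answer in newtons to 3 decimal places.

N=5 nodes, M=7 members, R=3 reactions → 2N=10, M+R=10
member 0 (0-1): L=5.6859, (cx,cy)=(0.2742,0.9617)
member 1 (0-2): L=3.5710, (cx,cy)=(1.0000,0.0000)
member 2 (1-2): L=5.8264, (cx,cy)=(0.3453,-0.9385)
member 3 (1-3): L=3.5462, (cx,cy)=(0.9833,-0.1819)
member 4 (2-3): L=5.0435, (cx,cy)=(0.2925,0.9563)
member 5 (2-4): L=3.1290, (cx,cy)=(1.0000,0.0000)
member 6 (3-4): L=5.0987, (cx,cy)=(0.3244,-0.9459)
solve A·x = −loads:
  F[0-1] = -1368.0784 N (compression)
  F[0-2] = +1603.8691 N (tension)
  F[1-2] = +1583.6047 N (tension)
  F[1-3] = -937.6049 N (compression)
  F[2-3] = -984.3540 N (compression)
  F[2-4] = +1129.0346 N (tension)
  F[3-4] = -3480.4367 N (compression)
  Rx@0 = -1228.7600 N
  Ry@0 = +1315.6488 N
  Ry@4 = +3292.2212 N

1583.605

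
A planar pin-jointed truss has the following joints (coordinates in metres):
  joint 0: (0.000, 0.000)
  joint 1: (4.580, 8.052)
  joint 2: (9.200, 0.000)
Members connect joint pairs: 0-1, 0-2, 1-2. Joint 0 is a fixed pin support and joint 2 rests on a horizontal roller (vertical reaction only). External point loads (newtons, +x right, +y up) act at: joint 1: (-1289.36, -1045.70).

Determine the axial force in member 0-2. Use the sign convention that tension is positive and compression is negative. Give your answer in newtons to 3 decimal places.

N=3 nodes, M=3 members, R=3 reactions → 2N=6, M+R=6
member 0 (0-1): L=9.2634, (cx,cy)=(0.4944,0.8692)
member 1 (0-2): L=9.2000, (cx,cy)=(1.0000,0.0000)
member 2 (1-2): L=9.2833, (cx,cy)=(0.4977,-0.8674)
solve A·x = −loads:
  F[0-1] = -1902.3777 N (compression)
  F[0-2] = -348.7914 N (compression)
  F[1-2] = +700.8495 N (tension)
  Rx@0 = +1289.3600 N
  Ry@0 = +1653.5936 N
  Ry@2 = -607.8936 N

-348.791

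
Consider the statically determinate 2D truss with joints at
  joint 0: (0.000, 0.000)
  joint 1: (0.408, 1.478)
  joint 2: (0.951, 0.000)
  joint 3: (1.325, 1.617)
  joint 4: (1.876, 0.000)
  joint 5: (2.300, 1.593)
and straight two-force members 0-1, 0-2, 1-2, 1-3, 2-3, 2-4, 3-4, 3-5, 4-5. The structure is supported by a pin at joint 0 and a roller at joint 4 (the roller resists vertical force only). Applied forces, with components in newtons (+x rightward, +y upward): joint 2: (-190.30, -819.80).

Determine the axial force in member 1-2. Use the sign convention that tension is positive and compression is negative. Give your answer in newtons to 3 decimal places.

390.850

N=6 nodes, M=9 members, R=3 reactions → 2N=12, M+R=12
member 0 (0-1): L=1.5333, (cx,cy)=(0.2661,0.9639)
member 1 (0-2): L=0.9510, (cx,cy)=(1.0000,0.0000)
member 2 (1-2): L=1.5746, (cx,cy)=(0.3449,-0.9387)
member 3 (1-3): L=0.9275, (cx,cy)=(0.9887,0.1499)
member 4 (2-3): L=1.6597, (cx,cy)=(0.2253,0.9743)
member 5 (2-4): L=0.9250, (cx,cy)=(1.0000,0.0000)
member 6 (3-4): L=1.7083, (cx,cy)=(0.3225,-0.9466)
member 7 (3-5): L=0.9753, (cx,cy)=(0.9997,-0.0246)
member 8 (4-5): L=1.6485, (cx,cy)=(0.2572,0.9664)
solve A·x = −loads:
  F[0-1] = -419.3377 N (compression)
  F[0-2] = -78.7158 N (compression)
  F[1-2] = +390.8499 N (tension)
  F[1-3] = -249.1838 N (compression)
  F[2-3] = +464.8830 N (tension)
  F[2-4] = +141.6111 N (tension)
  F[3-4] = -439.0458 N (compression)
  F[3-5] = -0.0000 N (tension)
  F[4-5] = +0.0000 N (tension)
  Rx@0 = +190.3000 N
  Ry@0 = +404.2191 N
  Ry@4 = +415.5809 N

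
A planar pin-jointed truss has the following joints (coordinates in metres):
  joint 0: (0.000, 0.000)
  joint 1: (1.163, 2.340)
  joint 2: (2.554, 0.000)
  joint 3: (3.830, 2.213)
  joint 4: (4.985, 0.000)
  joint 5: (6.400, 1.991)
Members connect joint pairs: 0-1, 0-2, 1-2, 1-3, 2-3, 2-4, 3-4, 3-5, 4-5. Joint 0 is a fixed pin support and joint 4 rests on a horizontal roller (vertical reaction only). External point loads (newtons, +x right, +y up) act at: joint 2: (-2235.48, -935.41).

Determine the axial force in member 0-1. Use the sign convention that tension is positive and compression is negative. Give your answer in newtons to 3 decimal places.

N=6 nodes, M=9 members, R=3 reactions → 2N=12, M+R=12
member 0 (0-1): L=2.6131, (cx,cy)=(0.4451,0.8955)
member 1 (0-2): L=2.5540, (cx,cy)=(1.0000,0.0000)
member 2 (1-2): L=2.7222, (cx,cy)=(0.5110,-0.8596)
member 3 (1-3): L=2.6700, (cx,cy)=(0.9989,-0.0476)
member 4 (2-3): L=2.5545, (cx,cy)=(0.4995,0.8663)
member 5 (2-4): L=2.4310, (cx,cy)=(1.0000,0.0000)
member 6 (3-4): L=2.4963, (cx,cy)=(0.4627,-0.8865)
member 7 (3-5): L=2.5796, (cx,cy)=(0.9963,-0.0861)
member 8 (4-5): L=2.4426, (cx,cy)=(0.5793,0.8151)
solve A·x = −loads:
  F[0-1] = -509.3990 N (compression)
  F[0-2] = -2008.7622 N (compression)
  F[1-2] = +559.0604 N (tension)
  F[1-3] = -512.9671 N (compression)
  F[2-3] = +525.0385 N (tension)
  F[2-4] = +250.1257 N (tension)
  F[3-4] = -540.5911 N (compression)
  F[3-5] = +0.0000 N (tension)
  F[4-5] = -0.0000 N (compression)
  Rx@0 = +2235.4800 N
  Ry@0 = +456.1648 N
  Ry@4 = +479.2452 N

-509.399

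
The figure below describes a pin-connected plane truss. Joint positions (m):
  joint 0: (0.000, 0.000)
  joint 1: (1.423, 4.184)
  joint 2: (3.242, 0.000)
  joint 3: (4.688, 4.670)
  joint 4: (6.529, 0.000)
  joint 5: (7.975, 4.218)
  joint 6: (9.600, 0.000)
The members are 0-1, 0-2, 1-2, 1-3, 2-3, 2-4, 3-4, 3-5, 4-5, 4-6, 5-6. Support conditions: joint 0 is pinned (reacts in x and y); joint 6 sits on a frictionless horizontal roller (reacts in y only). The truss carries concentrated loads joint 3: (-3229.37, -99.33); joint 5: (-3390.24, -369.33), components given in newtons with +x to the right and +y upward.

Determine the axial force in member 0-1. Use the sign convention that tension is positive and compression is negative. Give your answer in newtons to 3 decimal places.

-3352.423

N=7 nodes, M=11 members, R=3 reactions → 2N=14, M+R=14
member 0 (0-1): L=4.4194, (cx,cy)=(0.3220,0.9467)
member 1 (0-2): L=3.2420, (cx,cy)=(1.0000,0.0000)
member 2 (1-2): L=4.5623, (cx,cy)=(0.3987,-0.9171)
member 3 (1-3): L=3.3010, (cx,cy)=(0.9891,0.1472)
member 4 (2-3): L=4.8887, (cx,cy)=(0.2958,0.9553)
member 5 (2-4): L=3.2870, (cx,cy)=(1.0000,0.0000)
member 6 (3-4): L=5.0198, (cx,cy)=(0.3667,-0.9303)
member 7 (3-5): L=3.3179, (cx,cy)=(0.9907,-0.1362)
member 8 (4-5): L=4.4590, (cx,cy)=(0.3243,0.9460)
member 9 (4-6): L=3.0710, (cx,cy)=(1.0000,0.0000)
member 10 (5-6): L=4.5202, (cx,cy)=(0.3595,-0.9331)
solve A·x = −loads:
  F[0-1] = -3352.4233 N (compression)
  F[0-2] = -5540.1566 N (compression)
  F[1-2] = +3085.9453 N (tension)
  F[1-3] = -2335.2751 N (compression)
  F[2-3] = -2962.6209 N (compression)
  F[2-4] = -3433.4953 N (compression)
  F[3-4] = +3487.4944 N (tension)
  F[3-5] = -1247.4097 N (compression)
  F[4-5] = -3429.8416 N (compression)
  F[4-6] = -1042.1964 N (compression)
  F[5-6] = +2899.0336 N (tension)
  Rx@0 = +6619.6100 N
  Ry@0 = +3173.8813 N
  Ry@6 = -2705.2213 N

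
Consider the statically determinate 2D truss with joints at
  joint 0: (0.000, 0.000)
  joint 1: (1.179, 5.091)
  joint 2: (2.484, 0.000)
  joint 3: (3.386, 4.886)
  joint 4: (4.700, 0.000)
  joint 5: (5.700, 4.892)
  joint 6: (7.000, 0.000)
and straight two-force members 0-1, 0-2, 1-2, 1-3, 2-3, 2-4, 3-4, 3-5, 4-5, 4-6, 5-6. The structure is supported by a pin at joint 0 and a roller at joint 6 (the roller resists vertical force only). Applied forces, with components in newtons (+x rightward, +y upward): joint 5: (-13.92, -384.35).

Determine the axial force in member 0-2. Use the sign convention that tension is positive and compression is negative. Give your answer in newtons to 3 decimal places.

N=7 nodes, M=11 members, R=3 reactions → 2N=14, M+R=14
member 0 (0-1): L=5.2257, (cx,cy)=(0.2256,0.9742)
member 1 (0-2): L=2.4840, (cx,cy)=(1.0000,0.0000)
member 2 (1-2): L=5.2556, (cx,cy)=(0.2483,-0.9687)
member 3 (1-3): L=2.2165, (cx,cy)=(0.9957,-0.0925)
member 4 (2-3): L=4.9686, (cx,cy)=(0.1815,0.9834)
member 5 (2-4): L=2.2160, (cx,cy)=(1.0000,0.0000)
member 6 (3-4): L=5.0596, (cx,cy)=(0.2597,-0.9657)
member 7 (3-5): L=2.3140, (cx,cy)=(1.0000,0.0026)
member 8 (4-5): L=4.9932, (cx,cy)=(0.2003,0.9797)
member 9 (4-6): L=2.3000, (cx,cy)=(1.0000,0.0000)
member 10 (5-6): L=5.0618, (cx,cy)=(0.2568,-0.9665)
solve A·x = −loads:
  F[0-1] = -83.2539 N (compression)
  F[0-2] = +4.8633 N (tension)
  F[1-2] = +87.6169 N (tension)
  F[1-3] = -40.7136 N (compression)
  F[2-3] = -86.3070 N (compression)
  F[2-4] = +42.2874 N (tension)
  F[3-4] = +83.7799 N (tension)
  F[3-5] = -77.9657 N (compression)
  F[4-5] = -82.5783 N (compression)
  F[4-6] = +80.5837 N (tension)
  F[5-6] = -313.7671 N (compression)
  Rx@0 = +13.9200 N
  Ry@0 = +81.1074 N
  Ry@6 = +303.2426 N

4.863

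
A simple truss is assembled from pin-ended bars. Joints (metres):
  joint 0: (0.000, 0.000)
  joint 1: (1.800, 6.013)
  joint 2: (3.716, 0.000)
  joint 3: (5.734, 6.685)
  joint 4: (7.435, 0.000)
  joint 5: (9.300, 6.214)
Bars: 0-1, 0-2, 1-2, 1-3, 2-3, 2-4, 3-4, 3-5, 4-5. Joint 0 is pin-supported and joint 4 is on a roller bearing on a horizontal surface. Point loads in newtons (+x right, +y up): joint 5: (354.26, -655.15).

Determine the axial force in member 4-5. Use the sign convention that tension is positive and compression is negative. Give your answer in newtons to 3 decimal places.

N=6 nodes, M=9 members, R=3 reactions → 2N=12, M+R=12
member 0 (0-1): L=6.2766, (cx,cy)=(0.2868,0.9580)
member 1 (0-2): L=3.7160, (cx,cy)=(1.0000,0.0000)
member 2 (1-2): L=6.3109, (cx,cy)=(0.3036,-0.9528)
member 3 (1-3): L=3.9910, (cx,cy)=(0.9857,0.1684)
member 4 (2-3): L=6.9829, (cx,cy)=(0.2890,0.9573)
member 5 (2-4): L=3.7190, (cx,cy)=(1.0000,0.0000)
member 6 (3-4): L=6.8980, (cx,cy)=(0.2466,-0.9691)
member 7 (3-5): L=3.5970, (cx,cy)=(0.9914,-0.1309)
member 8 (4-5): L=6.4878, (cx,cy)=(0.2875,0.9578)
solve A·x = −loads:
  F[0-1] = +480.6074 N (tension)
  F[0-2] = +216.4325 N (tension)
  F[1-2] = -434.8507 N (compression)
  F[1-3] = +273.7580 N (tension)
  F[2-3] = +432.7915 N (tension)
  F[2-4] = -40.6616 N (compression)
  F[3-4] = -547.3093 N (compression)
  F[3-5] = +534.4861 N (tension)
  F[4-5] = -610.9492 N (compression)
  Rx@0 = -354.2600 N
  Ry@0 = -460.4205 N
  Ry@4 = +1115.5705 N

-610.949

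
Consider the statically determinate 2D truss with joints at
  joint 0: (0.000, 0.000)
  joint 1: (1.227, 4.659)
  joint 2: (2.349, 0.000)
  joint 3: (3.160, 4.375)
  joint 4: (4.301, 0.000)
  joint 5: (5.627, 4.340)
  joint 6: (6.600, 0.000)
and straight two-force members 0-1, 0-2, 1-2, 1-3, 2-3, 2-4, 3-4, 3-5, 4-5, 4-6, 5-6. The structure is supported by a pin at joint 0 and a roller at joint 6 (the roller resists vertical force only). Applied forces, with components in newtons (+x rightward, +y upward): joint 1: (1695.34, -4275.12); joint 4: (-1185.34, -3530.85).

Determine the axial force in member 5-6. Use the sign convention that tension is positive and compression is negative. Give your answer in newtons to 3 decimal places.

-4399.030

N=7 nodes, M=11 members, R=3 reactions → 2N=14, M+R=14
member 0 (0-1): L=4.8179, (cx,cy)=(0.2547,0.9670)
member 1 (0-2): L=2.3490, (cx,cy)=(1.0000,0.0000)
member 2 (1-2): L=4.7922, (cx,cy)=(0.2341,-0.9722)
member 3 (1-3): L=1.9538, (cx,cy)=(0.9894,-0.1454)
member 4 (2-3): L=4.4495, (cx,cy)=(0.1823,0.9832)
member 5 (2-4): L=1.9520, (cx,cy)=(1.0000,0.0000)
member 6 (3-4): L=4.5213, (cx,cy)=(0.2524,-0.9676)
member 7 (3-5): L=2.4672, (cx,cy)=(0.9999,-0.0142)
member 8 (4-5): L=4.5380, (cx,cy)=(0.2922,0.9564)
member 9 (4-6): L=2.2990, (cx,cy)=(1.0000,0.0000)
member 10 (5-6): L=4.4477, (cx,cy)=(0.2188,-0.9758)
solve A·x = −loads:
  F[0-1] = -3633.2970 N (compression)
  F[0-2] = +1435.3179 N (tension)
  F[1-2] = -401.5700 N (compression)
  F[1-3] = -2553.7626 N (compression)
  F[2-3] = +397.0595 N (tension)
  F[2-4] = +1268.9275 N (tension)
  F[3-4] = -753.9079 N (compression)
  F[3-5] = -2264.2400 N (compression)
  F[4-5] = +4454.7699 N (tension)
  F[4-6] = +962.3456 N (tension)
  F[5-6] = -4399.0302 N (compression)
  Rx@0 = -510.0000 N
  Ry@0 = +3513.4932 N
  Ry@6 = +4292.4768 N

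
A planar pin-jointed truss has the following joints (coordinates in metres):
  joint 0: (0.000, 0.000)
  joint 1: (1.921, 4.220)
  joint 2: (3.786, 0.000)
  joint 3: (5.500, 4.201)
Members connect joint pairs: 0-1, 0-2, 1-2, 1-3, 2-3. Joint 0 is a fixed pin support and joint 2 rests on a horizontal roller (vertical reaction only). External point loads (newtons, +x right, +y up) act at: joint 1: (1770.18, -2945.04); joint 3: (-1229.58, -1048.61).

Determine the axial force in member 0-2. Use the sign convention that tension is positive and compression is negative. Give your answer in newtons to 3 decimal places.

N=4 nodes, M=5 members, R=3 reactions → 2N=8, M+R=8
member 0 (0-1): L=4.6367, (cx,cy)=(0.4143,0.9101)
member 1 (0-2): L=3.7860, (cx,cy)=(1.0000,0.0000)
member 2 (1-2): L=4.6137, (cx,cy)=(0.4042,-0.9147)
member 3 (1-3): L=3.5791, (cx,cy)=(1.0000,-0.0053)
member 4 (2-3): L=4.5372, (cx,cy)=(0.3778,0.9259)
solve A·x = −loads:
  F[0-1] = -403.5336 N (compression)
  F[0-2] = +707.7866 N (tension)
  F[1-2] = -2813.6419 N (compression)
  F[1-3] = -800.0276 N (compression)
  F[2-3] = -1137.1161 N (compression)
  Rx@0 = -540.6000 N
  Ry@0 = +367.2710 N
  Ry@2 = +3626.3790 N

707.787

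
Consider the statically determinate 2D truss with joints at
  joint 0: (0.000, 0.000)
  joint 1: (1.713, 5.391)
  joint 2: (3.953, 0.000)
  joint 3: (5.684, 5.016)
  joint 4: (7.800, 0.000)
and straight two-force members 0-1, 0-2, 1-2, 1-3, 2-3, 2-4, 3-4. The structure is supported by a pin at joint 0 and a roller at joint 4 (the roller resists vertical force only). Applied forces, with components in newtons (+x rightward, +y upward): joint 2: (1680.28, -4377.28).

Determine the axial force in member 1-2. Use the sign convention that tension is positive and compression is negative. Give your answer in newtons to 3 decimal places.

N=5 nodes, M=7 members, R=3 reactions → 2N=10, M+R=10
member 0 (0-1): L=5.6566, (cx,cy)=(0.3028,0.9530)
member 1 (0-2): L=3.9530, (cx,cy)=(1.0000,0.0000)
member 2 (1-2): L=5.8378, (cx,cy)=(0.3837,-0.9235)
member 3 (1-3): L=3.9887, (cx,cy)=(0.9956,-0.0940)
member 4 (2-3): L=5.3063, (cx,cy)=(0.3262,0.9453)
member 5 (2-4): L=3.8470, (cx,cy)=(1.0000,0.0000)
member 6 (3-4): L=5.4441, (cx,cy)=(0.3887,-0.9214)
solve A·x = −loads:
  F[0-1] = -2265.2644 N (compression)
  F[0-2] = +2366.2734 N (tension)
  F[1-2] = +2506.3391 N (tension)
  F[1-3] = -1655.0138 N (compression)
  F[2-3] = +2182.1601 N (tension)
  F[2-4] = +935.8251 N (tension)
  F[3-4] = -2407.6943 N (compression)
  Rx@0 = -1680.2800 N
  Ry@0 = +2158.8969 N
  Ry@4 = +2218.3831 N

2506.339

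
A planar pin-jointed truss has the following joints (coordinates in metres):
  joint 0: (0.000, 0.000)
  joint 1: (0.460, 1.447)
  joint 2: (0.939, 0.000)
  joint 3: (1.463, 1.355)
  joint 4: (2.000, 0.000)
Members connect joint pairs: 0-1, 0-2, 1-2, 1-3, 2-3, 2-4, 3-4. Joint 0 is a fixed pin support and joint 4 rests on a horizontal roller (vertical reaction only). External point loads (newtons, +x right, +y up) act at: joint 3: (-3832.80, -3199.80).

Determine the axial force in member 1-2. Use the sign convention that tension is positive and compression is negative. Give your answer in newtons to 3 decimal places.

N=5 nodes, M=7 members, R=3 reactions → 2N=10, M+R=10
member 0 (0-1): L=1.5184, (cx,cy)=(0.3030,0.9530)
member 1 (0-2): L=0.9390, (cx,cy)=(1.0000,0.0000)
member 2 (1-2): L=1.5242, (cx,cy)=(0.3143,-0.9493)
member 3 (1-3): L=1.0072, (cx,cy)=(0.9958,-0.0913)
member 4 (2-3): L=1.4528, (cx,cy)=(0.3607,0.9327)
member 5 (2-4): L=1.0610, (cx,cy)=(1.0000,0.0000)
member 6 (3-4): L=1.4575, (cx,cy)=(0.3684,-0.9297)
solve A·x = −loads:
  F[0-1] = -3626.2909 N (compression)
  F[0-2] = -2734.1826 N (compression)
  F[1-2] = +3863.7615 N (tension)
  F[1-3] = -2322.5478 N (compression)
  F[2-3] = -3932.7346 N (compression)
  F[2-4] = -101.4824 N (compression)
  F[3-4] = +275.4445 N (tension)
  Rx@0 = +3832.8000 N
  Ry@0 = +3455.8683 N
  Ry@4 = -256.0683 N

3863.762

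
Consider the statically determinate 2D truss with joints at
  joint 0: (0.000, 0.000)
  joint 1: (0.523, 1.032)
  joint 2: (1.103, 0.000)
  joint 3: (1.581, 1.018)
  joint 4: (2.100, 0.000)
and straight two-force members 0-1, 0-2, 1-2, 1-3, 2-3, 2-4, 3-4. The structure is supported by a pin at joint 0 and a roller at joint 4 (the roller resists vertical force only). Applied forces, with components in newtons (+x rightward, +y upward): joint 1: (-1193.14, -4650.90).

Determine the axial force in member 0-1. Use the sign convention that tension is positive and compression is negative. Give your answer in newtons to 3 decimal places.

N=5 nodes, M=7 members, R=3 reactions → 2N=10, M+R=10
member 0 (0-1): L=1.1570, (cx,cy)=(0.4520,0.8920)
member 1 (0-2): L=1.1030, (cx,cy)=(1.0000,0.0000)
member 2 (1-2): L=1.1838, (cx,cy)=(0.4899,-0.8718)
member 3 (1-3): L=1.0581, (cx,cy)=(0.9999,-0.0132)
member 4 (2-3): L=1.1246, (cx,cy)=(0.4250,0.9052)
member 5 (2-4): L=0.9970, (cx,cy)=(1.0000,0.0000)
member 6 (3-4): L=1.1427, (cx,cy)=(0.4542,-0.8909)
solve A·x = −loads:
  F[0-1] = -4572.8421 N (compression)
  F[0-2] = +874.0010 N (tension)
  F[1-2] = -647.6423 N (compression)
  F[1-3] = -556.7437 N (compression)
  F[2-3] = +623.7271 N (tension)
  F[2-4] = +291.5946 N (tension)
  F[3-4] = -641.9946 N (compression)
  Rx@0 = +1193.1400 N
  Ry@0 = +4078.9475 N
  Ry@4 = +571.9525 N

-4572.842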